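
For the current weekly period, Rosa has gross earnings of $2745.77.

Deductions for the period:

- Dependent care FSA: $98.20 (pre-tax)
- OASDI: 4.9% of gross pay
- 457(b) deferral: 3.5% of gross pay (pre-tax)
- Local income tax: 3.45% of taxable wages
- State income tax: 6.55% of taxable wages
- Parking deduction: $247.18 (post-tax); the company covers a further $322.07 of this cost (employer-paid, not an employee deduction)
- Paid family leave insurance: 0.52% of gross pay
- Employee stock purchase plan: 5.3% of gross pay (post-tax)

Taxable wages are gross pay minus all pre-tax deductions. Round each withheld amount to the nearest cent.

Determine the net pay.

Dependent care FSA: $98.20
457(b) deferral: $2745.77 × 0.035 = $96.10
Pre-tax total = $98.20 + $96.10 = $194.30
Taxable wages = $2745.77 − $194.30 = $2551.47
Local income tax: $2551.47 × 0.0345 = $88.03
State income tax: $2551.47 × 0.0655 = $167.12
OASDI: $2745.77 × 0.049 = $134.54
Paid family leave insurance: $2745.77 × 0.0052 = $14.28
Parking deduction: $247.18
Employee stock purchase plan: $2745.77 × 0.053 = $145.53
(Employer's $322.07 toward parking deduction is not withheld from the employee.)
Total deductions = $98.20 + $96.10 + $88.03 + $167.12 + $134.54 + $14.28 + $247.18 + $145.53 = $990.98
Net pay = $2745.77 − $990.98 = $1754.79

$1754.79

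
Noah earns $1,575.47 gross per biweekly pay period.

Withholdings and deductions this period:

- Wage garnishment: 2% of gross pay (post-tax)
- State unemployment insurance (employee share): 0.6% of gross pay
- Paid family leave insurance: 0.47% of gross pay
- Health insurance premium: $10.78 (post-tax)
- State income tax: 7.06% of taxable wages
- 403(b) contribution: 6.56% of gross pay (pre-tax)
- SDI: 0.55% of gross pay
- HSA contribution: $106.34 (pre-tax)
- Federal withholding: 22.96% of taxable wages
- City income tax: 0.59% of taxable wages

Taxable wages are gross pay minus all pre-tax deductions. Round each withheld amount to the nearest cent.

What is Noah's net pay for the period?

403(b) contribution: $1,575.47 × 0.0656 = $103.35
HSA contribution: $106.34
Pre-tax total = $103.35 + $106.34 = $209.69
Taxable wages = $1,575.47 − $209.69 = $1,365.78
Federal withholding: $1,365.78 × 0.2296 = $313.58
City income tax: $1,365.78 × 0.0059 = $8.06
State income tax: $1,365.78 × 0.0706 = $96.42
Paid family leave insurance: $1,575.47 × 0.0047 = $7.40
State unemployment insurance (employee share): $1,575.47 × 0.006 = $9.45
SDI: $1,575.47 × 0.0055 = $8.67
Health insurance premium: $10.78
Wage garnishment: $1,575.47 × 0.02 = $31.51
Total deductions = $103.35 + $106.34 + $313.58 + $8.06 + $96.42 + $7.40 + $9.45 + $8.67 + $10.78 + $31.51 = $695.56
Net pay = $1,575.47 − $695.56 = $879.91

$879.91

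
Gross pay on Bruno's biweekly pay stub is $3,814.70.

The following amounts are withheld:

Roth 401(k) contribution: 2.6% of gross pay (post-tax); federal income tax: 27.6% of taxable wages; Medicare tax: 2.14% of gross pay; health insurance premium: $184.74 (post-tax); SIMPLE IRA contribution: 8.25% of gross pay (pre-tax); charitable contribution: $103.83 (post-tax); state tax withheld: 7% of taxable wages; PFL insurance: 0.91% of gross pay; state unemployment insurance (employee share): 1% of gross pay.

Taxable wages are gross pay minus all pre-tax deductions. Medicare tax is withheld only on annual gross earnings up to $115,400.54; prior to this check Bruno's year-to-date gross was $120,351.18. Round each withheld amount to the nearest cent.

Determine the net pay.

$1,828.38

SIMPLE IRA contribution: $3,814.70 × 0.0825 = $314.71
Taxable wages = $3,814.70 − $314.71 = $3,499.99
Federal income tax: $3,499.99 × 0.276 = $966.00
State tax withheld: $3,499.99 × 0.07 = $245.00
PFL insurance: $3,814.70 × 0.0091 = $34.71
Medicare tax: annual cap $115,400.54 already reached (YTD $120,351.18), so $0.00
State unemployment insurance (employee share): $3,814.70 × 0.01 = $38.15
Health insurance premium: $184.74
Charitable contribution: $103.83
Roth 401(k) contribution: $3,814.70 × 0.026 = $99.18
Total deductions = $314.71 + $966.00 + $245.00 + $34.71 + $0.00 + $38.15 + $184.74 + $103.83 + $99.18 = $1,986.32
Net pay = $3,814.70 − $1,986.32 = $1,828.38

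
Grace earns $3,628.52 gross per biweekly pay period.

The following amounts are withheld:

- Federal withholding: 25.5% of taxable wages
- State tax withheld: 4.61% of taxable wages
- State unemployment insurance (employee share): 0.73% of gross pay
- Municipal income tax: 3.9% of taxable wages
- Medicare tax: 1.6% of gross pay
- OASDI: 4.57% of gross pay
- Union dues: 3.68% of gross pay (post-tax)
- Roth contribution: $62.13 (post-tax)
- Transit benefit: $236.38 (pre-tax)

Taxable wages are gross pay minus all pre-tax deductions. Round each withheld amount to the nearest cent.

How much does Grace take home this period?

$1,792.44

Transit benefit: $236.38
Taxable wages = $3,628.52 − $236.38 = $3,392.14
State tax withheld: $3,392.14 × 0.0461 = $156.38
Municipal income tax: $3,392.14 × 0.039 = $132.29
Federal withholding: $3,392.14 × 0.255 = $865.00
Medicare tax: $3,628.52 × 0.016 = $58.06
State unemployment insurance (employee share): $3,628.52 × 0.0073 = $26.49
OASDI: $3,628.52 × 0.0457 = $165.82
Roth contribution: $62.13
Union dues: $3,628.52 × 0.0368 = $133.53
Total deductions = $236.38 + $156.38 + $132.29 + $865.00 + $58.06 + $26.49 + $165.82 + $62.13 + $133.53 = $1,836.08
Net pay = $3,628.52 − $1,836.08 = $1,792.44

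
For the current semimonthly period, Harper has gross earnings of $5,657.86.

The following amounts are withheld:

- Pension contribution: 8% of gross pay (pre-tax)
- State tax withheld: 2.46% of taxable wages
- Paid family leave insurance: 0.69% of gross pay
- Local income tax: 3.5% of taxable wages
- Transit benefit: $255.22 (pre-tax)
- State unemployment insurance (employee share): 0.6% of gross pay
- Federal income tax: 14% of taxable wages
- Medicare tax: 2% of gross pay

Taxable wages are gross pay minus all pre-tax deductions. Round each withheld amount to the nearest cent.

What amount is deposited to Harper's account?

$3,775.84

Pension contribution: $5,657.86 × 0.08 = $452.63
Transit benefit: $255.22
Pre-tax total = $452.63 + $255.22 = $707.85
Taxable wages = $5,657.86 − $707.85 = $4,950.01
State tax withheld: $4,950.01 × 0.0246 = $121.77
Local income tax: $4,950.01 × 0.035 = $173.25
Federal income tax: $4,950.01 × 0.14 = $693.00
Paid family leave insurance: $5,657.86 × 0.0069 = $39.04
State unemployment insurance (employee share): $5,657.86 × 0.006 = $33.95
Medicare tax: $5,657.86 × 0.02 = $113.16
Total deductions = $452.63 + $255.22 + $121.77 + $173.25 + $693.00 + $39.04 + $33.95 + $113.16 = $1,882.02
Net pay = $5,657.86 − $1,882.02 = $3,775.84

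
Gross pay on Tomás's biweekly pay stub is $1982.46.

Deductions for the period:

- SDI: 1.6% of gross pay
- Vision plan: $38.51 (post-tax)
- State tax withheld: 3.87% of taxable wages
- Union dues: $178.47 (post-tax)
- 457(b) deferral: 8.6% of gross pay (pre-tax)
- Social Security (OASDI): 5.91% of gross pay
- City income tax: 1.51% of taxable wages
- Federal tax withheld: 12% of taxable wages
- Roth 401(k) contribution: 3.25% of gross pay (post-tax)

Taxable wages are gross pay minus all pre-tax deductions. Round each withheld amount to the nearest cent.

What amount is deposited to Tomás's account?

$1066.76

457(b) deferral: $1982.46 × 0.086 = $170.49
Taxable wages = $1982.46 − $170.49 = $1811.97
State tax withheld: $1811.97 × 0.0387 = $70.12
City income tax: $1811.97 × 0.0151 = $27.36
Federal tax withheld: $1811.97 × 0.12 = $217.44
SDI: $1982.46 × 0.016 = $31.72
Social Security (OASDI): $1982.46 × 0.0591 = $117.16
Union dues: $178.47
Vision plan: $38.51
Roth 401(k) contribution: $1982.46 × 0.0325 = $64.43
Total deductions = $170.49 + $70.12 + $27.36 + $217.44 + $31.72 + $117.16 + $178.47 + $38.51 + $64.43 = $915.70
Net pay = $1982.46 − $915.70 = $1066.76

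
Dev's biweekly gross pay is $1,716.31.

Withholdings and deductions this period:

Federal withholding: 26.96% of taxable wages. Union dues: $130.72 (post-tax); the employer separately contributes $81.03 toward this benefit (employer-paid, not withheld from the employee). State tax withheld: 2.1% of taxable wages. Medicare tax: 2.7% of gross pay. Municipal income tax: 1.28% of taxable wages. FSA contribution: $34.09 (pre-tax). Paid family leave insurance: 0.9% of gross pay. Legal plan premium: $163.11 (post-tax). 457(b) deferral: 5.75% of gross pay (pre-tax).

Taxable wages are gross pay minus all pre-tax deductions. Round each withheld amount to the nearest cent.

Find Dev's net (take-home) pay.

FSA contribution: $34.09
457(b) deferral: $1,716.31 × 0.0575 = $98.69
Pre-tax total = $34.09 + $98.69 = $132.78
Taxable wages = $1,716.31 − $132.78 = $1,583.53
Federal withholding: $1,583.53 × 0.2696 = $426.92
State tax withheld: $1,583.53 × 0.021 = $33.25
Municipal income tax: $1,583.53 × 0.0128 = $20.27
Paid family leave insurance: $1,716.31 × 0.009 = $15.45
Medicare tax: $1,716.31 × 0.027 = $46.34
Legal plan premium: $163.11
Union dues: $130.72
(Employer's $81.03 toward union dues is not withheld from the employee.)
Total deductions = $34.09 + $98.69 + $426.92 + $33.25 + $20.27 + $15.45 + $46.34 + $163.11 + $130.72 = $968.84
Net pay = $1,716.31 − $968.84 = $747.47

$747.47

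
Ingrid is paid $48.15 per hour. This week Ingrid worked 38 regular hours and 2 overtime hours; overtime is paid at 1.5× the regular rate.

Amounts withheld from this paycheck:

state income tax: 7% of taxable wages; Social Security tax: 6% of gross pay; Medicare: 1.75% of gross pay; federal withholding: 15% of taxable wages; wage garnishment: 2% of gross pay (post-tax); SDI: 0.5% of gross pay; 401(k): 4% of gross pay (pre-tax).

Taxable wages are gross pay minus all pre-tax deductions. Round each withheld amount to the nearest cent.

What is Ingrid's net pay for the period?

Regular pay: 38 × $48.15 = $1,829.70
Overtime pay: 2 × $48.15 × 1.5 = $144.45
Gross pay = $1,829.70 + $144.45 = $1,974.15
401(k): $1,974.15 × 0.04 = $78.97
Taxable wages = $1,974.15 − $78.97 = $1,895.18
Federal withholding: $1,895.18 × 0.15 = $284.28
State income tax: $1,895.18 × 0.07 = $132.66
SDI: $1,974.15 × 0.005 = $9.87
Social Security tax: $1,974.15 × 0.06 = $118.45
Medicare: $1,974.15 × 0.0175 = $34.55
Wage garnishment: $1,974.15 × 0.02 = $39.48
Total deductions = $78.97 + $284.28 + $132.66 + $9.87 + $118.45 + $34.55 + $39.48 = $698.26
Net pay = $1,974.15 − $698.26 = $1,275.89

$1,275.89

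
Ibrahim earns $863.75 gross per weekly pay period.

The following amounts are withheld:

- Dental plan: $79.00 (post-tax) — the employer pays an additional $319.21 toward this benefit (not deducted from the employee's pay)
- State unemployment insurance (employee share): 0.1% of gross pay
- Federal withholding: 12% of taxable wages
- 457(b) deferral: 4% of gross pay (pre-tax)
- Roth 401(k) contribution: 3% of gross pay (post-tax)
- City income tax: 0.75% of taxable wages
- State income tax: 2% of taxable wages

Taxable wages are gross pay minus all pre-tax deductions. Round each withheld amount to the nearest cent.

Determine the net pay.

$601.13

457(b) deferral: $863.75 × 0.04 = $34.55
Taxable wages = $863.75 − $34.55 = $829.20
City income tax: $829.20 × 0.0075 = $6.22
State income tax: $829.20 × 0.02 = $16.58
Federal withholding: $829.20 × 0.12 = $99.50
State unemployment insurance (employee share): $863.75 × 0.001 = $0.86
Roth 401(k) contribution: $863.75 × 0.03 = $25.91
Dental plan: $79.00
(Employer's $319.21 toward dental plan is not withheld from the employee.)
Total deductions = $34.55 + $6.22 + $16.58 + $99.50 + $0.86 + $25.91 + $79.00 = $262.62
Net pay = $863.75 − $262.62 = $601.13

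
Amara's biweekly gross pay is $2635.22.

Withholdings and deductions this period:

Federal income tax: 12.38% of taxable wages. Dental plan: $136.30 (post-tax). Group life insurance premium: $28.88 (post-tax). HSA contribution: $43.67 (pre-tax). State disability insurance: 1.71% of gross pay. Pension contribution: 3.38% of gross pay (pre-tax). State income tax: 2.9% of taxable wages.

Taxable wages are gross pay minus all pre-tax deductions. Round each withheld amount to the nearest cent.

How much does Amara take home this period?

$1909.86

Pension contribution: $2635.22 × 0.0338 = $89.07
HSA contribution: $43.67
Pre-tax total = $89.07 + $43.67 = $132.74
Taxable wages = $2635.22 − $132.74 = $2502.48
State income tax: $2502.48 × 0.029 = $72.57
Federal income tax: $2502.48 × 0.1238 = $309.81
State disability insurance: $2635.22 × 0.0171 = $45.06
Dental plan: $136.30
Group life insurance premium: $28.88
Total deductions = $89.07 + $43.67 + $72.57 + $309.81 + $45.06 + $136.30 + $28.88 = $725.36
Net pay = $2635.22 − $725.36 = $1909.86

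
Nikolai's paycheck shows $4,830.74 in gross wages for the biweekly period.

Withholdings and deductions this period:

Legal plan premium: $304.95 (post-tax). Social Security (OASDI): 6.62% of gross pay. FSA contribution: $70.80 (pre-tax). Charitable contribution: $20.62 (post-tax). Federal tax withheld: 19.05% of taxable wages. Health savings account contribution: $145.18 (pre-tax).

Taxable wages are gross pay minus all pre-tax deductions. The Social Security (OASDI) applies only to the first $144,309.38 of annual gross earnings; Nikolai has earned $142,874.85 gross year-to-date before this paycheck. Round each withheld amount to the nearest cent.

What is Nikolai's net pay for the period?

Health savings account contribution: $145.18
FSA contribution: $70.80
Pre-tax total = $145.18 + $70.80 = $215.98
Taxable wages = $4,830.74 − $215.98 = $4,614.76
Federal tax withheld: $4,614.76 × 0.1905 = $879.11
Social Security (OASDI): only $144,309.38 − $142,874.85 = $1,434.53 of this check is subject → $1,434.53 × 0.0662 = $94.97
Charitable contribution: $20.62
Legal plan premium: $304.95
Total deductions = $145.18 + $70.80 + $879.11 + $94.97 + $20.62 + $304.95 = $1,515.63
Net pay = $4,830.74 − $1,515.63 = $3,315.11

$3,315.11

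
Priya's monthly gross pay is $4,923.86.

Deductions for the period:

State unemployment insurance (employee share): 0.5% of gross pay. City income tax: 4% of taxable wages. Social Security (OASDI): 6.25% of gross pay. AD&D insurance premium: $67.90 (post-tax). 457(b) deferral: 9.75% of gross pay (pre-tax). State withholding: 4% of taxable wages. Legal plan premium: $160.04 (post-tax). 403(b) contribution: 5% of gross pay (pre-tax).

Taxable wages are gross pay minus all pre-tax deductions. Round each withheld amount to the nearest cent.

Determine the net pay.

$3,301.49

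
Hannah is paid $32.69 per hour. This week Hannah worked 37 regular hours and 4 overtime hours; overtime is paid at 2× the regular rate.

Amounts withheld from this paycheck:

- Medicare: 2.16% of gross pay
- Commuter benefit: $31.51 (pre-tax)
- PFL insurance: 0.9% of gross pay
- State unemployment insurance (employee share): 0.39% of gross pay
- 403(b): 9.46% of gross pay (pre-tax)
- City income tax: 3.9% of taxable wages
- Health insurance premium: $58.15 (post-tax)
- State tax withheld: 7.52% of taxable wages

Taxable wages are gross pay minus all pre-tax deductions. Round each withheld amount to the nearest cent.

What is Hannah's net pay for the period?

$1,042.98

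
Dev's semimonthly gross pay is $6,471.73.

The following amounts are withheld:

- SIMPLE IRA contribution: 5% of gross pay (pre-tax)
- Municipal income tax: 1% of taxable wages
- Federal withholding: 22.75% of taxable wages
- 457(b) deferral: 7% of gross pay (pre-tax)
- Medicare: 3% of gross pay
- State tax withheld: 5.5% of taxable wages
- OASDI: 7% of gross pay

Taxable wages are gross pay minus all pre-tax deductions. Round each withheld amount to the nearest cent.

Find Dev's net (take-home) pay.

$3,382.13

SIMPLE IRA contribution: $6,471.73 × 0.05 = $323.59
457(b) deferral: $6,471.73 × 0.07 = $453.02
Pre-tax total = $323.59 + $453.02 = $776.61
Taxable wages = $6,471.73 − $776.61 = $5,695.12
Municipal income tax: $5,695.12 × 0.01 = $56.95
Federal withholding: $5,695.12 × 0.2275 = $1,295.64
State tax withheld: $5,695.12 × 0.055 = $313.23
OASDI: $6,471.73 × 0.07 = $453.02
Medicare: $6,471.73 × 0.03 = $194.15
Total deductions = $323.59 + $453.02 + $56.95 + $1,295.64 + $313.23 + $453.02 + $194.15 = $3,089.60
Net pay = $6,471.73 − $3,089.60 = $3,382.13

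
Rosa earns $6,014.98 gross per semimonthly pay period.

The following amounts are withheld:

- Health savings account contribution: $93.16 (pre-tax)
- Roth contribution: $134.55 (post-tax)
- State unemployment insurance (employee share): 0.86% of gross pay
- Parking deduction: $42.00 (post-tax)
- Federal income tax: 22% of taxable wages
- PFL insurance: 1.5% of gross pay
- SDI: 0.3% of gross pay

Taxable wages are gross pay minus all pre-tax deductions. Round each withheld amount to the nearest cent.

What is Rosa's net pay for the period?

$4,282.48

Health savings account contribution: $93.16
Taxable wages = $6,014.98 − $93.16 = $5,921.82
Federal income tax: $5,921.82 × 0.22 = $1,302.80
SDI: $6,014.98 × 0.003 = $18.04
State unemployment insurance (employee share): $6,014.98 × 0.0086 = $51.73
PFL insurance: $6,014.98 × 0.015 = $90.22
Roth contribution: $134.55
Parking deduction: $42.00
Total deductions = $93.16 + $1,302.80 + $18.04 + $51.73 + $90.22 + $134.55 + $42.00 = $1,732.50
Net pay = $6,014.98 − $1,732.50 = $4,282.48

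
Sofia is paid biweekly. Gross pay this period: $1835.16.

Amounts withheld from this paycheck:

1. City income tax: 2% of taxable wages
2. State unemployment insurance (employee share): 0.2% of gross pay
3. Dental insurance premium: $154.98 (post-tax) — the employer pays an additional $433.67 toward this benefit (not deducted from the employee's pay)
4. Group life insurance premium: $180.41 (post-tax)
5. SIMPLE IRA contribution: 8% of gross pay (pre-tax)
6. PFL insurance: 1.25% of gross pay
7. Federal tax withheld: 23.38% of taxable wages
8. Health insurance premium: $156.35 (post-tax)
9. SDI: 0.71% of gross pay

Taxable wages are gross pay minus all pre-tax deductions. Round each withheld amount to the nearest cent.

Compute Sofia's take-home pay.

$728.46

SIMPLE IRA contribution: $1835.16 × 0.08 = $146.81
Taxable wages = $1835.16 − $146.81 = $1688.35
Federal tax withheld: $1688.35 × 0.2338 = $394.74
City income tax: $1688.35 × 0.02 = $33.77
SDI: $1835.16 × 0.0071 = $13.03
PFL insurance: $1835.16 × 0.0125 = $22.94
State unemployment insurance (employee share): $1835.16 × 0.002 = $3.67
Health insurance premium: $156.35
Group life insurance premium: $180.41
Dental insurance premium: $154.98
(Employer's $433.67 toward dental insurance premium is not withheld from the employee.)
Total deductions = $146.81 + $394.74 + $33.77 + $13.03 + $22.94 + $3.67 + $156.35 + $180.41 + $154.98 = $1106.70
Net pay = $1835.16 − $1106.70 = $728.46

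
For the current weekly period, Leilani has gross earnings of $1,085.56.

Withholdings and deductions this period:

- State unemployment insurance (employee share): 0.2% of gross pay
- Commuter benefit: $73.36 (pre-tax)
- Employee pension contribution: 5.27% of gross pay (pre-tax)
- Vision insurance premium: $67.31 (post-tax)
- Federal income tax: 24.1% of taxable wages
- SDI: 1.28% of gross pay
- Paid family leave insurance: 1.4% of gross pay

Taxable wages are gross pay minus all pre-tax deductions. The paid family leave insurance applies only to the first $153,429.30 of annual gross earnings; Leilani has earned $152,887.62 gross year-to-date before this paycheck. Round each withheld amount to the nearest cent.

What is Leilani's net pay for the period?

$633.88

Commuter benefit: $73.36
Employee pension contribution: $1,085.56 × 0.0527 = $57.21
Pre-tax total = $73.36 + $57.21 = $130.57
Taxable wages = $1,085.56 − $130.57 = $954.99
Federal income tax: $954.99 × 0.241 = $230.15
State unemployment insurance (employee share): $1,085.56 × 0.002 = $2.17
SDI: $1,085.56 × 0.0128 = $13.90
Paid family leave insurance: only $153,429.30 − $152,887.62 = $541.68 of this check is subject → $541.68 × 0.014 = $7.58
Vision insurance premium: $67.31
Total deductions = $73.36 + $57.21 + $230.15 + $2.17 + $13.90 + $7.58 + $67.31 = $451.68
Net pay = $1,085.56 − $451.68 = $633.88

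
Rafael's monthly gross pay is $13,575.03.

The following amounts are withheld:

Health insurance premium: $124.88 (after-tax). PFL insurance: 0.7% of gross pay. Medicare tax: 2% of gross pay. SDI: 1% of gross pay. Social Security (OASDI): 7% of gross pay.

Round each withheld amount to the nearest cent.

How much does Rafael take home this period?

Social Security (OASDI): $13,575.03 × 0.07 = $950.25
SDI: $13,575.03 × 0.01 = $135.75
PFL insurance: $13,575.03 × 0.007 = $95.03
Medicare tax: $13,575.03 × 0.02 = $271.50
Health insurance premium: $124.88
Total deductions = $950.25 + $135.75 + $95.03 + $271.50 + $124.88 = $1,577.41
Net pay = $13,575.03 − $1,577.41 = $11,997.62

$11,997.62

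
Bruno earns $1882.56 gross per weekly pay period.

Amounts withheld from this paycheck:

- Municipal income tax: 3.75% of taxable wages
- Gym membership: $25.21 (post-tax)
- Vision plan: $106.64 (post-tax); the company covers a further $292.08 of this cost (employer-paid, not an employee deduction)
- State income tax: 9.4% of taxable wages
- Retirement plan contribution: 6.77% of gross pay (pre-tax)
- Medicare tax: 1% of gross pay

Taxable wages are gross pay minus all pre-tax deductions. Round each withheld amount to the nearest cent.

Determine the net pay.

Retirement plan contribution: $1882.56 × 0.0677 = $127.45
Taxable wages = $1882.56 − $127.45 = $1755.11
Municipal income tax: $1755.11 × 0.0375 = $65.82
State income tax: $1755.11 × 0.094 = $164.98
Medicare tax: $1882.56 × 0.01 = $18.83
Vision plan: $106.64
Gym membership: $25.21
(Employer's $292.08 toward vision plan is not withheld from the employee.)
Total deductions = $127.45 + $65.82 + $164.98 + $18.83 + $106.64 + $25.21 = $508.93
Net pay = $1882.56 − $508.93 = $1373.63

$1373.63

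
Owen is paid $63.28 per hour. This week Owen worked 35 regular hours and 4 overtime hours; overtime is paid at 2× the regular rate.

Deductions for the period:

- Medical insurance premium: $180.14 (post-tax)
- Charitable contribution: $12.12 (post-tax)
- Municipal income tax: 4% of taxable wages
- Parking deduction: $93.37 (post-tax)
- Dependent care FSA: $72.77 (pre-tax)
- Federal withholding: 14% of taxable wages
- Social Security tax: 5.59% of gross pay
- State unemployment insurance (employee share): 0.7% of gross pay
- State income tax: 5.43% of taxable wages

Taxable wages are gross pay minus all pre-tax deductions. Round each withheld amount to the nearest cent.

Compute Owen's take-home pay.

Regular pay: 35 × $63.28 = $2,214.80
Overtime pay: 4 × $63.28 × 2 = $506.24
Gross pay = $2,214.80 + $506.24 = $2,721.04
Dependent care FSA: $72.77
Taxable wages = $2,721.04 − $72.77 = $2,648.27
Federal withholding: $2,648.27 × 0.14 = $370.76
Municipal income tax: $2,648.27 × 0.04 = $105.93
State income tax: $2,648.27 × 0.0543 = $143.80
State unemployment insurance (employee share): $2,721.04 × 0.007 = $19.05
Social Security tax: $2,721.04 × 0.0559 = $152.11
Parking deduction: $93.37
Medical insurance premium: $180.14
Charitable contribution: $12.12
Total deductions = $72.77 + $370.76 + $105.93 + $143.80 + $19.05 + $152.11 + $93.37 + $180.14 + $12.12 = $1,150.05
Net pay = $2,721.04 − $1,150.05 = $1,570.99

$1,570.99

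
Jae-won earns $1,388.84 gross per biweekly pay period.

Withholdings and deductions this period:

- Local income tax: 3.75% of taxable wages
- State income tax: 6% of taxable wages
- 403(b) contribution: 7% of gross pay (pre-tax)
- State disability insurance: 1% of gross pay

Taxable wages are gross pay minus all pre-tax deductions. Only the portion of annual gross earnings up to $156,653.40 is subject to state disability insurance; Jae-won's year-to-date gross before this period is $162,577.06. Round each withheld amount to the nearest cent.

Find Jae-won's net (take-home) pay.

403(b) contribution: $1,388.84 × 0.07 = $97.22
Taxable wages = $1,388.84 − $97.22 = $1,291.62
Local income tax: $1,291.62 × 0.0375 = $48.44
State income tax: $1,291.62 × 0.06 = $77.50
State disability insurance: annual cap $156,653.40 already reached (YTD $162,577.06), so $0.00
Total deductions = $97.22 + $48.44 + $77.50 + $0.00 = $223.16
Net pay = $1,388.84 − $223.16 = $1,165.68

$1,165.68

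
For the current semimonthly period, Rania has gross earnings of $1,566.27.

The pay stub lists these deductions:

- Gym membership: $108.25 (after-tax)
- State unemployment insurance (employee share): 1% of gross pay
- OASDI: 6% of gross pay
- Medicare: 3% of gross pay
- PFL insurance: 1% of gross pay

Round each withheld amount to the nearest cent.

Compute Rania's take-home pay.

$1,285.73

PFL insurance: $1,566.27 × 0.01 = $15.66
OASDI: $1,566.27 × 0.06 = $93.98
State unemployment insurance (employee share): $1,566.27 × 0.01 = $15.66
Medicare: $1,566.27 × 0.03 = $46.99
Gym membership: $108.25
Total deductions = $15.66 + $93.98 + $15.66 + $46.99 + $108.25 = $280.54
Net pay = $1,566.27 − $280.54 = $1,285.73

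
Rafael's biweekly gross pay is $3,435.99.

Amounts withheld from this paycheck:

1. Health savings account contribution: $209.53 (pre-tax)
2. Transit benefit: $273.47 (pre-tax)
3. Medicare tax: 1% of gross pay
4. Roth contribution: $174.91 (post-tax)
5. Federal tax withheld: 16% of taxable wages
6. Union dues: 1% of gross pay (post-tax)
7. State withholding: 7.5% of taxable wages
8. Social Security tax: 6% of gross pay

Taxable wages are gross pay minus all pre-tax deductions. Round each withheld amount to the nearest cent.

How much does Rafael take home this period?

Health savings account contribution: $209.53
Transit benefit: $273.47
Pre-tax total = $209.53 + $273.47 = $483.00
Taxable wages = $3,435.99 − $483.00 = $2,952.99
State withholding: $2,952.99 × 0.075 = $221.47
Federal tax withheld: $2,952.99 × 0.16 = $472.48
Medicare tax: $3,435.99 × 0.01 = $34.36
Social Security tax: $3,435.99 × 0.06 = $206.16
Roth contribution: $174.91
Union dues: $3,435.99 × 0.01 = $34.36
Total deductions = $209.53 + $273.47 + $221.47 + $472.48 + $34.36 + $206.16 + $174.91 + $34.36 = $1,626.74
Net pay = $3,435.99 − $1,626.74 = $1,809.25

$1,809.25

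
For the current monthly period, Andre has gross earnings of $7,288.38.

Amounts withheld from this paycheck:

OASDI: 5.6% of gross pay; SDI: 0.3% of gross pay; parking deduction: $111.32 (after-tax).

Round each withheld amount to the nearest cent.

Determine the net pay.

$6,747.04

OASDI: $7,288.38 × 0.056 = $408.15
SDI: $7,288.38 × 0.003 = $21.87
Parking deduction: $111.32
Total deductions = $408.15 + $21.87 + $111.32 = $541.34
Net pay = $7,288.38 − $541.34 = $6,747.04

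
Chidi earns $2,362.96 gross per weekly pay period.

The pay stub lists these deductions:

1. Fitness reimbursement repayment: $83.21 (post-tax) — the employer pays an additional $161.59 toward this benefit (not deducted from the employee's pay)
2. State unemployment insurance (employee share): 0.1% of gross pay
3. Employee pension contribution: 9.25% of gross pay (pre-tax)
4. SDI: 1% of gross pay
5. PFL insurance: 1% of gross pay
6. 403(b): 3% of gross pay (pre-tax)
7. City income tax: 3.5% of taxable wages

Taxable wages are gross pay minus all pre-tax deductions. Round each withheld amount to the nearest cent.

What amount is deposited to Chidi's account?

$1,868.10

403(b): $2,362.96 × 0.03 = $70.89
Employee pension contribution: $2,362.96 × 0.0925 = $218.57
Pre-tax total = $70.89 + $218.57 = $289.46
Taxable wages = $2,362.96 − $289.46 = $2,073.50
City income tax: $2,073.50 × 0.035 = $72.57
State unemployment insurance (employee share): $2,362.96 × 0.001 = $2.36
SDI: $2,362.96 × 0.01 = $23.63
PFL insurance: $2,362.96 × 0.01 = $23.63
Fitness reimbursement repayment: $83.21
(Employer's $161.59 toward fitness reimbursement repayment is not withheld from the employee.)
Total deductions = $70.89 + $218.57 + $72.57 + $2.36 + $23.63 + $23.63 + $83.21 = $494.86
Net pay = $2,362.96 − $494.86 = $1,868.10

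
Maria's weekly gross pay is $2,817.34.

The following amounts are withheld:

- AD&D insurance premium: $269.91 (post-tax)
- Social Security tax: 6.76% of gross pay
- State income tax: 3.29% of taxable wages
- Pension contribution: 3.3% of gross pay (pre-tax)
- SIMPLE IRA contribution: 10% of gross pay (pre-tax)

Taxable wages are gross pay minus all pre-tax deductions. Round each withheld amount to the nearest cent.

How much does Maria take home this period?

Pension contribution: $2,817.34 × 0.033 = $92.97
SIMPLE IRA contribution: $2,817.34 × 0.1 = $281.73
Pre-tax total = $92.97 + $281.73 = $374.70
Taxable wages = $2,817.34 − $374.70 = $2,442.64
State income tax: $2,442.64 × 0.0329 = $80.36
Social Security tax: $2,817.34 × 0.0676 = $190.45
AD&D insurance premium: $269.91
Total deductions = $92.97 + $281.73 + $80.36 + $190.45 + $269.91 = $915.42
Net pay = $2,817.34 − $915.42 = $1,901.92

$1,901.92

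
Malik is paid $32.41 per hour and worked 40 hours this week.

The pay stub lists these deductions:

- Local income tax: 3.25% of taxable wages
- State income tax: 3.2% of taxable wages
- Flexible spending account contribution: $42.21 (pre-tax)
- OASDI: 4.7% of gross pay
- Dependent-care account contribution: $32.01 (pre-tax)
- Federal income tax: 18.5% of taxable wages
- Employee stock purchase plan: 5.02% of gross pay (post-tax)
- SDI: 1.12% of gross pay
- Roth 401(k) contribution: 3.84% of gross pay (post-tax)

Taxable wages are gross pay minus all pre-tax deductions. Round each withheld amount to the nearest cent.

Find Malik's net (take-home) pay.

$726.94

Gross pay: 40 × $32.41 = $1,296.40
Dependent-care account contribution: $32.01
Flexible spending account contribution: $42.21
Pre-tax total = $32.01 + $42.21 = $74.22
Taxable wages = $1,296.40 − $74.22 = $1,222.18
State income tax: $1,222.18 × 0.032 = $39.11
Local income tax: $1,222.18 × 0.0325 = $39.72
Federal income tax: $1,222.18 × 0.185 = $226.10
SDI: $1,296.40 × 0.0112 = $14.52
OASDI: $1,296.40 × 0.047 = $60.93
Roth 401(k) contribution: $1,296.40 × 0.0384 = $49.78
Employee stock purchase plan: $1,296.40 × 0.0502 = $65.08
Total deductions = $32.01 + $42.21 + $39.11 + $39.72 + $226.10 + $14.52 + $60.93 + $49.78 + $65.08 = $569.46
Net pay = $1,296.40 − $569.46 = $726.94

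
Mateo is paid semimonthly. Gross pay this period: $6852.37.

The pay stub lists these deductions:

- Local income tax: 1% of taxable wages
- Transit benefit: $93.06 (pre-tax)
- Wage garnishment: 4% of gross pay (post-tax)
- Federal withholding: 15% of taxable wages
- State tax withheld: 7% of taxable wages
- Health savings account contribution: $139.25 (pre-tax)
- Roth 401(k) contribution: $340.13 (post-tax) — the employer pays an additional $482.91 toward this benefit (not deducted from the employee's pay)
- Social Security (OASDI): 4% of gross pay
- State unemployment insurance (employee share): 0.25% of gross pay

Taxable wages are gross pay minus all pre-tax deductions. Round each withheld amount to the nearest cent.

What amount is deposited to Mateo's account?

$4192.01

Health savings account contribution: $139.25
Transit benefit: $93.06
Pre-tax total = $139.25 + $93.06 = $232.31
Taxable wages = $6852.37 − $232.31 = $6620.06
State tax withheld: $6620.06 × 0.07 = $463.40
Federal withholding: $6620.06 × 0.15 = $993.01
Local income tax: $6620.06 × 0.01 = $66.20
Social Security (OASDI): $6852.37 × 0.04 = $274.09
State unemployment insurance (employee share): $6852.37 × 0.0025 = $17.13
Wage garnishment: $6852.37 × 0.04 = $274.09
Roth 401(k) contribution: $340.13
(Employer's $482.91 toward Roth 401(k) contribution is not withheld from the employee.)
Total deductions = $139.25 + $93.06 + $463.40 + $993.01 + $66.20 + $274.09 + $17.13 + $274.09 + $340.13 = $2660.36
Net pay = $6852.37 − $2660.36 = $4192.01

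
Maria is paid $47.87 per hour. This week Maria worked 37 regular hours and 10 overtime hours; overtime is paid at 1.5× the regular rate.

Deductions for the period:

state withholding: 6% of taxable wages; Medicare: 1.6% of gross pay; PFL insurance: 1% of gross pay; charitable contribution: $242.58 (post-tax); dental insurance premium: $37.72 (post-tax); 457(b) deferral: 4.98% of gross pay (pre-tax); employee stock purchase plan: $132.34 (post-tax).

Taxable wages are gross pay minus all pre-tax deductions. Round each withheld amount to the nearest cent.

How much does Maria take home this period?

$1746.00

Regular pay: 37 × $47.87 = $1771.19
Overtime pay: 10 × $47.87 × 1.5 = $718.05
Gross pay = $1771.19 + $718.05 = $2489.24
457(b) deferral: $2489.24 × 0.0498 = $123.96
Taxable wages = $2489.24 − $123.96 = $2365.28
State withholding: $2365.28 × 0.06 = $141.92
Medicare: $2489.24 × 0.016 = $39.83
PFL insurance: $2489.24 × 0.01 = $24.89
Charitable contribution: $242.58
Employee stock purchase plan: $132.34
Dental insurance premium: $37.72
Total deductions = $123.96 + $141.92 + $39.83 + $24.89 + $242.58 + $132.34 + $37.72 = $743.24
Net pay = $2489.24 − $743.24 = $1746.00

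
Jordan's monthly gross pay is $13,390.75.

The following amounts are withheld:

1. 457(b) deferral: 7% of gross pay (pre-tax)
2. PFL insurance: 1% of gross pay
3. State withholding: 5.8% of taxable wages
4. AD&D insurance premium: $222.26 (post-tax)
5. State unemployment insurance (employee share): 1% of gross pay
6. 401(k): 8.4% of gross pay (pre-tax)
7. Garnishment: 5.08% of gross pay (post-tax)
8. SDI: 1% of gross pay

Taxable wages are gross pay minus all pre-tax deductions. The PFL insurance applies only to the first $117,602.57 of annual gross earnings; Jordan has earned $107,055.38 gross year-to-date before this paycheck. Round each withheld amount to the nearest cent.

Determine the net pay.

401(k): $13,390.75 × 0.084 = $1,124.82
457(b) deferral: $13,390.75 × 0.07 = $937.35
Pre-tax total = $1,124.82 + $937.35 = $2,062.17
Taxable wages = $13,390.75 − $2,062.17 = $11,328.58
State withholding: $11,328.58 × 0.058 = $657.06
SDI: $13,390.75 × 0.01 = $133.91
State unemployment insurance (employee share): $13,390.75 × 0.01 = $133.91
PFL insurance: only $117,602.57 − $107,055.38 = $10,547.19 of this check is subject → $10,547.19 × 0.01 = $105.47
Garnishment: $13,390.75 × 0.0508 = $680.25
AD&D insurance premium: $222.26
Total deductions = $1,124.82 + $937.35 + $657.06 + $133.91 + $133.91 + $105.47 + $680.25 + $222.26 = $3,995.03
Net pay = $13,390.75 − $3,995.03 = $9,395.72

$9,395.72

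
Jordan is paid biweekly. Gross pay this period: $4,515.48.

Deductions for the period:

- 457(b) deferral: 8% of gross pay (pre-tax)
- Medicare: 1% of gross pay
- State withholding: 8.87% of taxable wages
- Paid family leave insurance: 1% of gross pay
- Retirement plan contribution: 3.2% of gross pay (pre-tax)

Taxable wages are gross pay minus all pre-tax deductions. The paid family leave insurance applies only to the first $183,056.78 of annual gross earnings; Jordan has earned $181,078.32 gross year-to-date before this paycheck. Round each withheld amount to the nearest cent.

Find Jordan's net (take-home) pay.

$3,589.15

457(b) deferral: $4,515.48 × 0.08 = $361.24
Retirement plan contribution: $4,515.48 × 0.032 = $144.50
Pre-tax total = $361.24 + $144.50 = $505.74
Taxable wages = $4,515.48 − $505.74 = $4,009.74
State withholding: $4,009.74 × 0.0887 = $355.66
Medicare: $4,515.48 × 0.01 = $45.15
Paid family leave insurance: only $183,056.78 − $181,078.32 = $1,978.46 of this check is subject → $1,978.46 × 0.01 = $19.78
Total deductions = $361.24 + $144.50 + $355.66 + $45.15 + $19.78 = $926.33
Net pay = $4,515.48 − $926.33 = $3,589.15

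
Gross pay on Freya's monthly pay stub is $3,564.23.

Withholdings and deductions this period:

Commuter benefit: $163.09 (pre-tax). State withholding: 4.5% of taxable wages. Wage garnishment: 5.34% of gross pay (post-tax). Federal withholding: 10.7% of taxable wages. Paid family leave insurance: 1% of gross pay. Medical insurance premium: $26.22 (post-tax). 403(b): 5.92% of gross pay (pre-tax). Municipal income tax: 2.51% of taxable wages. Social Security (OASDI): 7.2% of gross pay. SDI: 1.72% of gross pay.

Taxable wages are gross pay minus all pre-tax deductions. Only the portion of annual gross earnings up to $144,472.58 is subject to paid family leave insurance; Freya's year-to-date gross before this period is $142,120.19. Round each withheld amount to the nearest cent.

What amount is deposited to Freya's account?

$2,067.18

Commuter benefit: $163.09
403(b): $3,564.23 × 0.0592 = $211.00
Pre-tax total = $163.09 + $211.00 = $374.09
Taxable wages = $3,564.23 − $374.09 = $3,190.14
Federal withholding: $3,190.14 × 0.107 = $341.34
State withholding: $3,190.14 × 0.045 = $143.56
Municipal income tax: $3,190.14 × 0.0251 = $80.07
SDI: $3,564.23 × 0.0172 = $61.30
Paid family leave insurance: only $144,472.58 − $142,120.19 = $2,352.39 of this check is subject → $2,352.39 × 0.01 = $23.52
Social Security (OASDI): $3,564.23 × 0.072 = $256.62
Wage garnishment: $3,564.23 × 0.0534 = $190.33
Medical insurance premium: $26.22
Total deductions = $163.09 + $211.00 + $341.34 + $143.56 + $80.07 + $61.30 + $23.52 + $256.62 + $190.33 + $26.22 = $1,497.05
Net pay = $3,564.23 − $1,497.05 = $2,067.18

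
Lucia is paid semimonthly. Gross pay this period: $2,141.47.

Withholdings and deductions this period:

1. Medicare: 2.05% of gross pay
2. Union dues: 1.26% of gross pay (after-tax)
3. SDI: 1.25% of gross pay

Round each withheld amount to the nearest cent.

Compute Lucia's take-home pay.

$2,043.82

Medicare: $2,141.47 × 0.0205 = $43.90
SDI: $2,141.47 × 0.0125 = $26.77
Union dues: $2,141.47 × 0.0126 = $26.98
Total deductions = $43.90 + $26.77 + $26.98 = $97.65
Net pay = $2,141.47 − $97.65 = $2,043.82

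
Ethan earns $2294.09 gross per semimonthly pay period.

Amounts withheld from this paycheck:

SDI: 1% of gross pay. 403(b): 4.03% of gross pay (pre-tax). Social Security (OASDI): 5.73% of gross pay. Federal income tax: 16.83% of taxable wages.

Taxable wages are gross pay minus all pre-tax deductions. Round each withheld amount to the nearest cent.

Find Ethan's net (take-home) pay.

$1676.71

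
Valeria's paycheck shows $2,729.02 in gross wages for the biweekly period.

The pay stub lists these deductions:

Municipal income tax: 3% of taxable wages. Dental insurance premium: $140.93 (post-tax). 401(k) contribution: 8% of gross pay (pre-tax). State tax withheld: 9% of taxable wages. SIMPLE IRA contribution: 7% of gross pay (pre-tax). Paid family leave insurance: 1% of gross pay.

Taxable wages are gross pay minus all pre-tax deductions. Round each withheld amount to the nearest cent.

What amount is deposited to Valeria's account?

$1,873.09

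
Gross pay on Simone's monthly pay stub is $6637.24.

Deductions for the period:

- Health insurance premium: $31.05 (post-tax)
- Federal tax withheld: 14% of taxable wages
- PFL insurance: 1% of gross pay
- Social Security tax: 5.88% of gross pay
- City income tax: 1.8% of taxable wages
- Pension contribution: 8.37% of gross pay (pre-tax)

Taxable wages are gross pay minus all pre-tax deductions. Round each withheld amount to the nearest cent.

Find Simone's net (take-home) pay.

$4633.10

Pension contribution: $6637.24 × 0.0837 = $555.54
Taxable wages = $6637.24 − $555.54 = $6081.70
City income tax: $6081.70 × 0.018 = $109.47
Federal tax withheld: $6081.70 × 0.14 = $851.44
PFL insurance: $6637.24 × 0.01 = $66.37
Social Security tax: $6637.24 × 0.0588 = $390.27
Health insurance premium: $31.05
Total deductions = $555.54 + $109.47 + $851.44 + $66.37 + $390.27 + $31.05 = $2004.14
Net pay = $6637.24 − $2004.14 = $4633.10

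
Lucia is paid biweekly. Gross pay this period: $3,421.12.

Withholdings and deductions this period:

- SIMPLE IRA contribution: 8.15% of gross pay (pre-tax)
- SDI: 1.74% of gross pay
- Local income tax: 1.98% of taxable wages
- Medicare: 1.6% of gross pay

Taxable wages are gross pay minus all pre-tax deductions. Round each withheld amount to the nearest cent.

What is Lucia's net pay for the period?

$2,965.81

SIMPLE IRA contribution: $3,421.12 × 0.0815 = $278.82
Taxable wages = $3,421.12 − $278.82 = $3,142.30
Local income tax: $3,142.30 × 0.0198 = $62.22
Medicare: $3,421.12 × 0.016 = $54.74
SDI: $3,421.12 × 0.0174 = $59.53
Total deductions = $278.82 + $62.22 + $54.74 + $59.53 = $455.31
Net pay = $3,421.12 − $455.31 = $2,965.81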